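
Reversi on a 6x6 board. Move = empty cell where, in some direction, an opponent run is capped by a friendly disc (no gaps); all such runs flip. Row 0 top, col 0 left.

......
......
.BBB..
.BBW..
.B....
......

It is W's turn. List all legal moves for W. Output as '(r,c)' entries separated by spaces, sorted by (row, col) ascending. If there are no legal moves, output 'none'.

Answer: (1,1) (1,3) (3,0)

Derivation:
(1,0): no bracket -> illegal
(1,1): flips 1 -> legal
(1,2): no bracket -> illegal
(1,3): flips 1 -> legal
(1,4): no bracket -> illegal
(2,0): no bracket -> illegal
(2,4): no bracket -> illegal
(3,0): flips 2 -> legal
(3,4): no bracket -> illegal
(4,0): no bracket -> illegal
(4,2): no bracket -> illegal
(4,3): no bracket -> illegal
(5,0): no bracket -> illegal
(5,1): no bracket -> illegal
(5,2): no bracket -> illegal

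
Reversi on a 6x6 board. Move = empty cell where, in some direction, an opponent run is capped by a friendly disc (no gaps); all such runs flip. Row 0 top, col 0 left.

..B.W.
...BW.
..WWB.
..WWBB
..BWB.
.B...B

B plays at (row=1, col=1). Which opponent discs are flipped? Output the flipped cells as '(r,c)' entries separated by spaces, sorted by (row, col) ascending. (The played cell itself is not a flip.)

Answer: (2,2) (3,3)

Derivation:
Dir NW: first cell '.' (not opp) -> no flip
Dir N: first cell '.' (not opp) -> no flip
Dir NE: first cell 'B' (not opp) -> no flip
Dir W: first cell '.' (not opp) -> no flip
Dir E: first cell '.' (not opp) -> no flip
Dir SW: first cell '.' (not opp) -> no flip
Dir S: first cell '.' (not opp) -> no flip
Dir SE: opp run (2,2) (3,3) capped by B -> flip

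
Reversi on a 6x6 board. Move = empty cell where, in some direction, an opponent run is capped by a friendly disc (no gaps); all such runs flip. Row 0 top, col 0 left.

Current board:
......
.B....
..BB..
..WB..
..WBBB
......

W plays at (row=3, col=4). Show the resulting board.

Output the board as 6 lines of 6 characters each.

Answer: ......
.B....
..BB..
..WWW.
..WBBB
......

Derivation:
Place W at (3,4); scan 8 dirs for brackets.
Dir NW: opp run (2,3), next='.' -> no flip
Dir N: first cell '.' (not opp) -> no flip
Dir NE: first cell '.' (not opp) -> no flip
Dir W: opp run (3,3) capped by W -> flip
Dir E: first cell '.' (not opp) -> no flip
Dir SW: opp run (4,3), next='.' -> no flip
Dir S: opp run (4,4), next='.' -> no flip
Dir SE: opp run (4,5), next=edge -> no flip
All flips: (3,3)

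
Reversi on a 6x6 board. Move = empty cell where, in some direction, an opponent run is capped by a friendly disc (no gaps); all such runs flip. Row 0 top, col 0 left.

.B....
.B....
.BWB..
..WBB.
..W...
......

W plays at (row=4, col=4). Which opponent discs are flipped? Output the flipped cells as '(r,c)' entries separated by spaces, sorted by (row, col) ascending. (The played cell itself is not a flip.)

Dir NW: opp run (3,3) capped by W -> flip
Dir N: opp run (3,4), next='.' -> no flip
Dir NE: first cell '.' (not opp) -> no flip
Dir W: first cell '.' (not opp) -> no flip
Dir E: first cell '.' (not opp) -> no flip
Dir SW: first cell '.' (not opp) -> no flip
Dir S: first cell '.' (not opp) -> no flip
Dir SE: first cell '.' (not opp) -> no flip

Answer: (3,3)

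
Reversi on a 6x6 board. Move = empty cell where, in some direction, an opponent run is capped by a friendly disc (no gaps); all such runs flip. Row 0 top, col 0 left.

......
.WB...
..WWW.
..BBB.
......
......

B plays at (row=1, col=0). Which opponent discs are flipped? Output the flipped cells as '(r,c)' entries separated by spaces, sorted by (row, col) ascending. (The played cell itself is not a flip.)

Answer: (1,1)

Derivation:
Dir NW: edge -> no flip
Dir N: first cell '.' (not opp) -> no flip
Dir NE: first cell '.' (not opp) -> no flip
Dir W: edge -> no flip
Dir E: opp run (1,1) capped by B -> flip
Dir SW: edge -> no flip
Dir S: first cell '.' (not opp) -> no flip
Dir SE: first cell '.' (not opp) -> no flip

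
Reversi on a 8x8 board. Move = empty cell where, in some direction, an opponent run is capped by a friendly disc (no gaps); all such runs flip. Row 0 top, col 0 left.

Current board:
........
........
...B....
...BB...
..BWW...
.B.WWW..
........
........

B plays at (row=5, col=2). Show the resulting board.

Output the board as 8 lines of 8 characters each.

Answer: ........
........
...B....
...BB...
..BBW...
.BBWWW..
........
........

Derivation:
Place B at (5,2); scan 8 dirs for brackets.
Dir NW: first cell '.' (not opp) -> no flip
Dir N: first cell 'B' (not opp) -> no flip
Dir NE: opp run (4,3) capped by B -> flip
Dir W: first cell 'B' (not opp) -> no flip
Dir E: opp run (5,3) (5,4) (5,5), next='.' -> no flip
Dir SW: first cell '.' (not opp) -> no flip
Dir S: first cell '.' (not opp) -> no flip
Dir SE: first cell '.' (not opp) -> no flip
All flips: (4,3)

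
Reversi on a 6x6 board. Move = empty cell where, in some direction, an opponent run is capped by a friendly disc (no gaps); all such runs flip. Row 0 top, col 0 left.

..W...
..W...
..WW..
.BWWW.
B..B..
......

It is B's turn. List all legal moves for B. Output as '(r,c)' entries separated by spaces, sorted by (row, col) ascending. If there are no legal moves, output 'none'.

Answer: (1,3) (2,1) (2,5) (3,5)

Derivation:
(0,1): no bracket -> illegal
(0,3): no bracket -> illegal
(1,1): no bracket -> illegal
(1,3): flips 3 -> legal
(1,4): no bracket -> illegal
(2,1): flips 1 -> legal
(2,4): no bracket -> illegal
(2,5): flips 1 -> legal
(3,5): flips 3 -> legal
(4,1): no bracket -> illegal
(4,2): no bracket -> illegal
(4,4): no bracket -> illegal
(4,5): no bracket -> illegal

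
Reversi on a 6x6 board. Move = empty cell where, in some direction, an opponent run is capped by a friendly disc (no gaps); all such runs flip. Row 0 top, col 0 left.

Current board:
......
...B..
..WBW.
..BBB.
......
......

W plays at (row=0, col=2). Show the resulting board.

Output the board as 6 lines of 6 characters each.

Place W at (0,2); scan 8 dirs for brackets.
Dir NW: edge -> no flip
Dir N: edge -> no flip
Dir NE: edge -> no flip
Dir W: first cell '.' (not opp) -> no flip
Dir E: first cell '.' (not opp) -> no flip
Dir SW: first cell '.' (not opp) -> no flip
Dir S: first cell '.' (not opp) -> no flip
Dir SE: opp run (1,3) capped by W -> flip
All flips: (1,3)

Answer: ..W...
...W..
..WBW.
..BBB.
......
......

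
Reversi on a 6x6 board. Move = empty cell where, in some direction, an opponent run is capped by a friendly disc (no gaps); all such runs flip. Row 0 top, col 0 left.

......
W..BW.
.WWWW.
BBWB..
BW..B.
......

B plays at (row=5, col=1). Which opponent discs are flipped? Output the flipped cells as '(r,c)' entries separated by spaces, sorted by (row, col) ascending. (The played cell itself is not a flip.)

Answer: (4,1)

Derivation:
Dir NW: first cell 'B' (not opp) -> no flip
Dir N: opp run (4,1) capped by B -> flip
Dir NE: first cell '.' (not opp) -> no flip
Dir W: first cell '.' (not opp) -> no flip
Dir E: first cell '.' (not opp) -> no flip
Dir SW: edge -> no flip
Dir S: edge -> no flip
Dir SE: edge -> no flip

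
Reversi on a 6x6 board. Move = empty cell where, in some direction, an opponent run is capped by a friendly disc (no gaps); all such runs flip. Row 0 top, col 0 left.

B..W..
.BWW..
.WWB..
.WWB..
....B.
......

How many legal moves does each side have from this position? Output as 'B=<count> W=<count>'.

-- B to move --
(0,1): flips 1 -> legal
(0,2): no bracket -> illegal
(0,4): no bracket -> illegal
(1,0): no bracket -> illegal
(1,4): flips 2 -> legal
(2,0): flips 2 -> legal
(2,4): no bracket -> illegal
(3,0): flips 2 -> legal
(4,0): no bracket -> illegal
(4,1): flips 3 -> legal
(4,2): no bracket -> illegal
(4,3): no bracket -> illegal
B mobility = 5
-- W to move --
(0,1): flips 1 -> legal
(0,2): no bracket -> illegal
(1,0): flips 1 -> legal
(1,4): flips 1 -> legal
(2,0): no bracket -> illegal
(2,4): flips 1 -> legal
(3,4): flips 2 -> legal
(3,5): no bracket -> illegal
(4,2): no bracket -> illegal
(4,3): flips 2 -> legal
(4,5): no bracket -> illegal
(5,3): no bracket -> illegal
(5,4): no bracket -> illegal
(5,5): flips 2 -> legal
W mobility = 7

Answer: B=5 W=7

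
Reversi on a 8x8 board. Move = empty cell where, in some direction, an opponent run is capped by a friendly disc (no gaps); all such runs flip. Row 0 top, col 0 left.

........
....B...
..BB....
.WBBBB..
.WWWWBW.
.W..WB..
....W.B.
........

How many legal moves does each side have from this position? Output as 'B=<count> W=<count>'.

-- B to move --
(2,0): no bracket -> illegal
(2,1): no bracket -> illegal
(3,0): flips 1 -> legal
(3,6): no bracket -> illegal
(3,7): flips 1 -> legal
(4,0): flips 5 -> legal
(4,7): flips 1 -> legal
(5,0): flips 1 -> legal
(5,2): flips 2 -> legal
(5,3): flips 3 -> legal
(5,6): no bracket -> illegal
(5,7): flips 1 -> legal
(6,0): flips 2 -> legal
(6,1): no bracket -> illegal
(6,2): no bracket -> illegal
(6,3): flips 1 -> legal
(6,5): flips 2 -> legal
(7,3): flips 1 -> legal
(7,4): flips 3 -> legal
(7,5): no bracket -> illegal
B mobility = 13
-- W to move --
(0,3): no bracket -> illegal
(0,4): no bracket -> illegal
(0,5): flips 3 -> legal
(1,1): flips 2 -> legal
(1,2): flips 2 -> legal
(1,3): flips 3 -> legal
(1,5): no bracket -> illegal
(2,1): flips 1 -> legal
(2,4): flips 3 -> legal
(2,5): flips 1 -> legal
(2,6): flips 1 -> legal
(3,6): flips 5 -> legal
(5,6): flips 1 -> legal
(5,7): no bracket -> illegal
(6,5): no bracket -> illegal
(6,7): no bracket -> illegal
(7,5): no bracket -> illegal
(7,6): no bracket -> illegal
(7,7): flips 2 -> legal
W mobility = 11

Answer: B=13 W=11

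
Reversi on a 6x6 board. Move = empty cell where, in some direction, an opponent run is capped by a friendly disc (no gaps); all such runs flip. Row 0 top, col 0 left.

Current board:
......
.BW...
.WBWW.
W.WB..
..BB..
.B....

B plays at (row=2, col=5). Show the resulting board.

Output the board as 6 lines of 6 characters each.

Place B at (2,5); scan 8 dirs for brackets.
Dir NW: first cell '.' (not opp) -> no flip
Dir N: first cell '.' (not opp) -> no flip
Dir NE: edge -> no flip
Dir W: opp run (2,4) (2,3) capped by B -> flip
Dir E: edge -> no flip
Dir SW: first cell '.' (not opp) -> no flip
Dir S: first cell '.' (not opp) -> no flip
Dir SE: edge -> no flip
All flips: (2,3) (2,4)

Answer: ......
.BW...
.WBBBB
W.WB..
..BB..
.B....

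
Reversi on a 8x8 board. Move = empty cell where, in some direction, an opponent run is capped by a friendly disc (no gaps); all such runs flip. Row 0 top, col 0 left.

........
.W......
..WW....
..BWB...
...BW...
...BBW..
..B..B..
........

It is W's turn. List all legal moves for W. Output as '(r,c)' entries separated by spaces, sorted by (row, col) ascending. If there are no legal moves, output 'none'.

Answer: (2,4) (3,1) (3,5) (4,1) (4,2) (4,5) (5,2) (6,3) (6,4) (7,1) (7,5)

Derivation:
(2,1): no bracket -> illegal
(2,4): flips 1 -> legal
(2,5): no bracket -> illegal
(3,1): flips 1 -> legal
(3,5): flips 1 -> legal
(4,1): flips 1 -> legal
(4,2): flips 2 -> legal
(4,5): flips 1 -> legal
(5,1): no bracket -> illegal
(5,2): flips 2 -> legal
(5,6): no bracket -> illegal
(6,1): no bracket -> illegal
(6,3): flips 2 -> legal
(6,4): flips 1 -> legal
(6,6): no bracket -> illegal
(7,1): flips 2 -> legal
(7,2): no bracket -> illegal
(7,3): no bracket -> illegal
(7,4): no bracket -> illegal
(7,5): flips 1 -> legal
(7,6): no bracket -> illegal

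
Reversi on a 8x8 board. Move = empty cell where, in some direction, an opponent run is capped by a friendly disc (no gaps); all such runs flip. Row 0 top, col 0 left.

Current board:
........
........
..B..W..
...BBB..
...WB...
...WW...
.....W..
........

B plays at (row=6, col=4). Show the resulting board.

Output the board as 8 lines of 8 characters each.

Place B at (6,4); scan 8 dirs for brackets.
Dir NW: opp run (5,3), next='.' -> no flip
Dir N: opp run (5,4) capped by B -> flip
Dir NE: first cell '.' (not opp) -> no flip
Dir W: first cell '.' (not opp) -> no flip
Dir E: opp run (6,5), next='.' -> no flip
Dir SW: first cell '.' (not opp) -> no flip
Dir S: first cell '.' (not opp) -> no flip
Dir SE: first cell '.' (not opp) -> no flip
All flips: (5,4)

Answer: ........
........
..B..W..
...BBB..
...WB...
...WB...
....BW..
........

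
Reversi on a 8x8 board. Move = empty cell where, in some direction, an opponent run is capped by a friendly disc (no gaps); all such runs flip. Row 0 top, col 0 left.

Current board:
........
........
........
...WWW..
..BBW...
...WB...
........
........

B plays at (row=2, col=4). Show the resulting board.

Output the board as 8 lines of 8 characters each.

Answer: ........
........
....B...
...BBW..
..BBB...
...WB...
........
........

Derivation:
Place B at (2,4); scan 8 dirs for brackets.
Dir NW: first cell '.' (not opp) -> no flip
Dir N: first cell '.' (not opp) -> no flip
Dir NE: first cell '.' (not opp) -> no flip
Dir W: first cell '.' (not opp) -> no flip
Dir E: first cell '.' (not opp) -> no flip
Dir SW: opp run (3,3) capped by B -> flip
Dir S: opp run (3,4) (4,4) capped by B -> flip
Dir SE: opp run (3,5), next='.' -> no flip
All flips: (3,3) (3,4) (4,4)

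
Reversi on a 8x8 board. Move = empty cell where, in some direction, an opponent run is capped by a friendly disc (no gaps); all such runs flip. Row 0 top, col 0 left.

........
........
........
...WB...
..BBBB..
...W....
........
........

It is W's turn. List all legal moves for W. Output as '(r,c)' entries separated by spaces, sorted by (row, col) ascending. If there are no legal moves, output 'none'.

Answer: (3,1) (3,5) (5,1) (5,5)

Derivation:
(2,3): no bracket -> illegal
(2,4): no bracket -> illegal
(2,5): no bracket -> illegal
(3,1): flips 1 -> legal
(3,2): no bracket -> illegal
(3,5): flips 2 -> legal
(3,6): no bracket -> illegal
(4,1): no bracket -> illegal
(4,6): no bracket -> illegal
(5,1): flips 1 -> legal
(5,2): no bracket -> illegal
(5,4): no bracket -> illegal
(5,5): flips 1 -> legal
(5,6): no bracket -> illegal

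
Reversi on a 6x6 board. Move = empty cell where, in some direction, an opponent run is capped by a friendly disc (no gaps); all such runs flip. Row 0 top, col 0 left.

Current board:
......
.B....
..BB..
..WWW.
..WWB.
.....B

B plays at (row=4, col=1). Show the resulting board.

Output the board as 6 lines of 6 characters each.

Place B at (4,1); scan 8 dirs for brackets.
Dir NW: first cell '.' (not opp) -> no flip
Dir N: first cell '.' (not opp) -> no flip
Dir NE: opp run (3,2) capped by B -> flip
Dir W: first cell '.' (not opp) -> no flip
Dir E: opp run (4,2) (4,3) capped by B -> flip
Dir SW: first cell '.' (not opp) -> no flip
Dir S: first cell '.' (not opp) -> no flip
Dir SE: first cell '.' (not opp) -> no flip
All flips: (3,2) (4,2) (4,3)

Answer: ......
.B....
..BB..
..BWW.
.BBBB.
.....B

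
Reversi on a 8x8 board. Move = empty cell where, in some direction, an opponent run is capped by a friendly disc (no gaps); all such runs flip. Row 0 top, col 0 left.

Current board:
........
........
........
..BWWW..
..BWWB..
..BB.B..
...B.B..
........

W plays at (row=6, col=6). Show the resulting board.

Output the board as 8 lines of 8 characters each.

Answer: ........
........
........
..BWWW..
..BWWB..
..BB.W..
...B.BW.
........

Derivation:
Place W at (6,6); scan 8 dirs for brackets.
Dir NW: opp run (5,5) capped by W -> flip
Dir N: first cell '.' (not opp) -> no flip
Dir NE: first cell '.' (not opp) -> no flip
Dir W: opp run (6,5), next='.' -> no flip
Dir E: first cell '.' (not opp) -> no flip
Dir SW: first cell '.' (not opp) -> no flip
Dir S: first cell '.' (not opp) -> no flip
Dir SE: first cell '.' (not opp) -> no flip
All flips: (5,5)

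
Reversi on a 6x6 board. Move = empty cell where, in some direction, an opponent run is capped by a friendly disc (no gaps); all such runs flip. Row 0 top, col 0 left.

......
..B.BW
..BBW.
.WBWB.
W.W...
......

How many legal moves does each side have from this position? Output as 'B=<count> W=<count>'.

-- B to move --
(0,4): no bracket -> illegal
(0,5): no bracket -> illegal
(1,3): no bracket -> illegal
(2,0): no bracket -> illegal
(2,1): no bracket -> illegal
(2,5): flips 1 -> legal
(3,0): flips 1 -> legal
(3,5): no bracket -> illegal
(4,1): no bracket -> illegal
(4,3): flips 1 -> legal
(4,4): flips 1 -> legal
(5,0): no bracket -> illegal
(5,1): no bracket -> illegal
(5,2): flips 1 -> legal
(5,3): no bracket -> illegal
B mobility = 5
-- W to move --
(0,1): no bracket -> illegal
(0,2): flips 3 -> legal
(0,3): no bracket -> illegal
(0,4): flips 1 -> legal
(0,5): no bracket -> illegal
(1,1): flips 1 -> legal
(1,3): flips 3 -> legal
(2,1): flips 2 -> legal
(2,5): no bracket -> illegal
(3,5): flips 1 -> legal
(4,1): no bracket -> illegal
(4,3): no bracket -> illegal
(4,4): flips 1 -> legal
(4,5): no bracket -> illegal
W mobility = 7

Answer: B=5 W=7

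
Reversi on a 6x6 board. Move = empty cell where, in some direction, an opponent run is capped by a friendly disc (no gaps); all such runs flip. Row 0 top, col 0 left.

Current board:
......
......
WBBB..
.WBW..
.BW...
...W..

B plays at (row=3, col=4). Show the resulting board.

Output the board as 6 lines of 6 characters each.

Answer: ......
......
WBBB..
.WBBB.
.BW...
...W..

Derivation:
Place B at (3,4); scan 8 dirs for brackets.
Dir NW: first cell 'B' (not opp) -> no flip
Dir N: first cell '.' (not opp) -> no flip
Dir NE: first cell '.' (not opp) -> no flip
Dir W: opp run (3,3) capped by B -> flip
Dir E: first cell '.' (not opp) -> no flip
Dir SW: first cell '.' (not opp) -> no flip
Dir S: first cell '.' (not opp) -> no flip
Dir SE: first cell '.' (not opp) -> no flip
All flips: (3,3)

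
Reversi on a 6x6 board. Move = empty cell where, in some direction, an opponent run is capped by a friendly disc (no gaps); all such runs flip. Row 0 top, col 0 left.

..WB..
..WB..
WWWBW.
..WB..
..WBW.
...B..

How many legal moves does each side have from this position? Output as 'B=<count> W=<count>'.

-- B to move --
(0,1): flips 2 -> legal
(1,0): flips 2 -> legal
(1,1): flips 2 -> legal
(1,4): no bracket -> illegal
(1,5): flips 1 -> legal
(2,5): flips 1 -> legal
(3,0): flips 2 -> legal
(3,1): flips 3 -> legal
(3,4): no bracket -> illegal
(3,5): flips 2 -> legal
(4,1): flips 2 -> legal
(4,5): flips 1 -> legal
(5,1): flips 1 -> legal
(5,2): no bracket -> illegal
(5,4): no bracket -> illegal
(5,5): flips 1 -> legal
B mobility = 12
-- W to move --
(0,4): flips 2 -> legal
(1,4): flips 2 -> legal
(3,4): flips 2 -> legal
(5,2): no bracket -> illegal
(5,4): flips 1 -> legal
W mobility = 4

Answer: B=12 W=4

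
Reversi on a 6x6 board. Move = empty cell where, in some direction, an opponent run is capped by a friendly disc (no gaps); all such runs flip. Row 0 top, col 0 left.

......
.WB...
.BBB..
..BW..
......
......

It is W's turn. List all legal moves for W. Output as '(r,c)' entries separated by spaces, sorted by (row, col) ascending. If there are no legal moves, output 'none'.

(0,1): no bracket -> illegal
(0,2): no bracket -> illegal
(0,3): no bracket -> illegal
(1,0): no bracket -> illegal
(1,3): flips 2 -> legal
(1,4): no bracket -> illegal
(2,0): no bracket -> illegal
(2,4): no bracket -> illegal
(3,0): no bracket -> illegal
(3,1): flips 2 -> legal
(3,4): no bracket -> illegal
(4,1): no bracket -> illegal
(4,2): no bracket -> illegal
(4,3): no bracket -> illegal

Answer: (1,3) (3,1)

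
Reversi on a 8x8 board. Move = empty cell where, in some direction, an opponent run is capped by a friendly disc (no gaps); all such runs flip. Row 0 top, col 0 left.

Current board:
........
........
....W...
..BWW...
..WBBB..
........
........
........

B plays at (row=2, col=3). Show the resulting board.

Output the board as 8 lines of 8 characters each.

Answer: ........
........
...BW...
..BBB...
..WBBB..
........
........
........

Derivation:
Place B at (2,3); scan 8 dirs for brackets.
Dir NW: first cell '.' (not opp) -> no flip
Dir N: first cell '.' (not opp) -> no flip
Dir NE: first cell '.' (not opp) -> no flip
Dir W: first cell '.' (not opp) -> no flip
Dir E: opp run (2,4), next='.' -> no flip
Dir SW: first cell 'B' (not opp) -> no flip
Dir S: opp run (3,3) capped by B -> flip
Dir SE: opp run (3,4) capped by B -> flip
All flips: (3,3) (3,4)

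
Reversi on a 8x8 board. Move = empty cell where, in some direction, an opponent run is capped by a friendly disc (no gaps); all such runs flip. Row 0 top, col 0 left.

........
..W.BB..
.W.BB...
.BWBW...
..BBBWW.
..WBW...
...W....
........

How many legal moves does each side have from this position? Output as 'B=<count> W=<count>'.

-- B to move --
(0,1): flips 1 -> legal
(0,2): no bracket -> illegal
(0,3): no bracket -> illegal
(1,0): flips 2 -> legal
(1,1): flips 1 -> legal
(1,3): no bracket -> illegal
(2,0): no bracket -> illegal
(2,2): flips 1 -> legal
(2,5): flips 1 -> legal
(3,0): no bracket -> illegal
(3,5): flips 1 -> legal
(3,6): no bracket -> illegal
(3,7): no bracket -> illegal
(4,1): flips 1 -> legal
(4,7): flips 2 -> legal
(5,1): flips 1 -> legal
(5,5): flips 1 -> legal
(5,6): flips 2 -> legal
(5,7): no bracket -> illegal
(6,1): flips 1 -> legal
(6,2): flips 1 -> legal
(6,4): flips 1 -> legal
(6,5): flips 1 -> legal
(7,2): no bracket -> illegal
(7,3): flips 1 -> legal
(7,4): no bracket -> illegal
B mobility = 16
-- W to move --
(0,3): no bracket -> illegal
(0,4): flips 2 -> legal
(0,5): flips 2 -> legal
(0,6): no bracket -> illegal
(1,3): flips 4 -> legal
(1,6): no bracket -> illegal
(2,0): no bracket -> illegal
(2,2): no bracket -> illegal
(2,5): no bracket -> illegal
(2,6): no bracket -> illegal
(3,0): flips 1 -> legal
(3,5): no bracket -> illegal
(4,0): no bracket -> illegal
(4,1): flips 4 -> legal
(5,1): no bracket -> illegal
(5,5): no bracket -> illegal
(6,2): no bracket -> illegal
(6,4): no bracket -> illegal
W mobility = 5

Answer: B=16 W=5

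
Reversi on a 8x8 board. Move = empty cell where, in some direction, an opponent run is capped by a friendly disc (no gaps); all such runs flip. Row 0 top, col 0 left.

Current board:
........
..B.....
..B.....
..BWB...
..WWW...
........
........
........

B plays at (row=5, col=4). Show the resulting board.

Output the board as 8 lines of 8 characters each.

Answer: ........
..B.....
..B.....
..BWB...
..WBB...
....B...
........
........

Derivation:
Place B at (5,4); scan 8 dirs for brackets.
Dir NW: opp run (4,3) capped by B -> flip
Dir N: opp run (4,4) capped by B -> flip
Dir NE: first cell '.' (not opp) -> no flip
Dir W: first cell '.' (not opp) -> no flip
Dir E: first cell '.' (not opp) -> no flip
Dir SW: first cell '.' (not opp) -> no flip
Dir S: first cell '.' (not opp) -> no flip
Dir SE: first cell '.' (not opp) -> no flip
All flips: (4,3) (4,4)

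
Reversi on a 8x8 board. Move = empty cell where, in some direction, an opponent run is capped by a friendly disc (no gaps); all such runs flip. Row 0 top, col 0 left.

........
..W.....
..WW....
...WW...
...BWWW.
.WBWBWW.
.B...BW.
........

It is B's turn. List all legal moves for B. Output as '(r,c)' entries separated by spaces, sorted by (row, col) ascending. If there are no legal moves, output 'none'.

Answer: (1,3) (2,4) (2,5) (3,5) (3,6) (4,1) (4,7) (5,0) (5,7) (6,3) (6,7)

Derivation:
(0,1): no bracket -> illegal
(0,2): no bracket -> illegal
(0,3): no bracket -> illegal
(1,1): no bracket -> illegal
(1,3): flips 2 -> legal
(1,4): no bracket -> illegal
(2,1): no bracket -> illegal
(2,4): flips 2 -> legal
(2,5): flips 1 -> legal
(3,1): no bracket -> illegal
(3,2): no bracket -> illegal
(3,5): flips 2 -> legal
(3,6): flips 1 -> legal
(3,7): no bracket -> illegal
(4,0): no bracket -> illegal
(4,1): flips 1 -> legal
(4,2): no bracket -> illegal
(4,7): flips 4 -> legal
(5,0): flips 1 -> legal
(5,7): flips 2 -> legal
(6,0): no bracket -> illegal
(6,2): no bracket -> illegal
(6,3): flips 1 -> legal
(6,4): no bracket -> illegal
(6,7): flips 1 -> legal
(7,5): no bracket -> illegal
(7,6): no bracket -> illegal
(7,7): no bracket -> illegal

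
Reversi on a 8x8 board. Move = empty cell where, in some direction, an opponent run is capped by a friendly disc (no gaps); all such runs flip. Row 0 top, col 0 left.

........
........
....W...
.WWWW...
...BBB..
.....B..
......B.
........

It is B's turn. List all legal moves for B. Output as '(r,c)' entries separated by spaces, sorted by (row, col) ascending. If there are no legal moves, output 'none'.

(1,3): no bracket -> illegal
(1,4): flips 2 -> legal
(1,5): no bracket -> illegal
(2,0): no bracket -> illegal
(2,1): flips 1 -> legal
(2,2): flips 1 -> legal
(2,3): flips 2 -> legal
(2,5): flips 1 -> legal
(3,0): no bracket -> illegal
(3,5): no bracket -> illegal
(4,0): no bracket -> illegal
(4,1): no bracket -> illegal
(4,2): no bracket -> illegal

Answer: (1,4) (2,1) (2,2) (2,3) (2,5)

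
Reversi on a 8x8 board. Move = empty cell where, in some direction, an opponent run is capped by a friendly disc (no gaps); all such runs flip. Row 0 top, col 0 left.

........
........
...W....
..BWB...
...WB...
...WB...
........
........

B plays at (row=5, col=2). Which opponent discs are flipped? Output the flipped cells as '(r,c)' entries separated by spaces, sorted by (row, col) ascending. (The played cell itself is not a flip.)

Dir NW: first cell '.' (not opp) -> no flip
Dir N: first cell '.' (not opp) -> no flip
Dir NE: opp run (4,3) capped by B -> flip
Dir W: first cell '.' (not opp) -> no flip
Dir E: opp run (5,3) capped by B -> flip
Dir SW: first cell '.' (not opp) -> no flip
Dir S: first cell '.' (not opp) -> no flip
Dir SE: first cell '.' (not opp) -> no flip

Answer: (4,3) (5,3)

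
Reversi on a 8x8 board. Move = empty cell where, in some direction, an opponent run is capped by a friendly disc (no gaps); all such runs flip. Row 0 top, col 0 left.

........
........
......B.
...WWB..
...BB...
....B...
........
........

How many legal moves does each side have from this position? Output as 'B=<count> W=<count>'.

Answer: B=5 W=5

Derivation:
-- B to move --
(2,2): flips 1 -> legal
(2,3): flips 1 -> legal
(2,4): flips 1 -> legal
(2,5): flips 1 -> legal
(3,2): flips 2 -> legal
(4,2): no bracket -> illegal
(4,5): no bracket -> illegal
B mobility = 5
-- W to move --
(1,5): no bracket -> illegal
(1,6): no bracket -> illegal
(1,7): no bracket -> illegal
(2,4): no bracket -> illegal
(2,5): no bracket -> illegal
(2,7): no bracket -> illegal
(3,2): no bracket -> illegal
(3,6): flips 1 -> legal
(3,7): no bracket -> illegal
(4,2): no bracket -> illegal
(4,5): no bracket -> illegal
(4,6): no bracket -> illegal
(5,2): flips 1 -> legal
(5,3): flips 1 -> legal
(5,5): flips 1 -> legal
(6,3): no bracket -> illegal
(6,4): flips 2 -> legal
(6,5): no bracket -> illegal
W mobility = 5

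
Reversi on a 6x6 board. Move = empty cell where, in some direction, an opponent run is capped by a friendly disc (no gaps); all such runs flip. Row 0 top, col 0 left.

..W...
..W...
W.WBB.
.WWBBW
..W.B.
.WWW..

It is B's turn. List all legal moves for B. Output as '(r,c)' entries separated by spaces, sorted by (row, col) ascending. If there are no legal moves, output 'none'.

Answer: (0,1) (1,1) (2,1) (3,0) (4,1)

Derivation:
(0,1): flips 1 -> legal
(0,3): no bracket -> illegal
(1,0): no bracket -> illegal
(1,1): flips 1 -> legal
(1,3): no bracket -> illegal
(2,1): flips 1 -> legal
(2,5): no bracket -> illegal
(3,0): flips 2 -> legal
(4,0): no bracket -> illegal
(4,1): flips 1 -> legal
(4,3): no bracket -> illegal
(4,5): no bracket -> illegal
(5,0): no bracket -> illegal
(5,4): no bracket -> illegal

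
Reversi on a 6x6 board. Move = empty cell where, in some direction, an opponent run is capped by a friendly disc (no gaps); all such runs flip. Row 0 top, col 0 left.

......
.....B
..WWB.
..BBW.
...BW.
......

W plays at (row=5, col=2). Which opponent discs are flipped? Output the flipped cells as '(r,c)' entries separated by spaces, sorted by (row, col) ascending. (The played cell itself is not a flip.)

Answer: (4,3)

Derivation:
Dir NW: first cell '.' (not opp) -> no flip
Dir N: first cell '.' (not opp) -> no flip
Dir NE: opp run (4,3) capped by W -> flip
Dir W: first cell '.' (not opp) -> no flip
Dir E: first cell '.' (not opp) -> no flip
Dir SW: edge -> no flip
Dir S: edge -> no flip
Dir SE: edge -> no flip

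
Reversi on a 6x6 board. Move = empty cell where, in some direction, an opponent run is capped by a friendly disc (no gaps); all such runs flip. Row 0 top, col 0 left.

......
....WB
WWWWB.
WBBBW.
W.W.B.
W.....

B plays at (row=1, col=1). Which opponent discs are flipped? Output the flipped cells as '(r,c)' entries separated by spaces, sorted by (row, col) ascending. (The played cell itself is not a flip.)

Answer: (2,1) (2,2)

Derivation:
Dir NW: first cell '.' (not opp) -> no flip
Dir N: first cell '.' (not opp) -> no flip
Dir NE: first cell '.' (not opp) -> no flip
Dir W: first cell '.' (not opp) -> no flip
Dir E: first cell '.' (not opp) -> no flip
Dir SW: opp run (2,0), next=edge -> no flip
Dir S: opp run (2,1) capped by B -> flip
Dir SE: opp run (2,2) capped by B -> flip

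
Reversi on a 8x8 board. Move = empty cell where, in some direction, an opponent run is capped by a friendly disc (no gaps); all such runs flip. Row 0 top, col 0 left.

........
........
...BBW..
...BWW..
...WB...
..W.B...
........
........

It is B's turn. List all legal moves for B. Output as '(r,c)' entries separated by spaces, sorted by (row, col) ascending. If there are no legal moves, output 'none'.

(1,4): no bracket -> illegal
(1,5): no bracket -> illegal
(1,6): no bracket -> illegal
(2,6): flips 2 -> legal
(3,2): flips 1 -> legal
(3,6): flips 2 -> legal
(4,1): no bracket -> illegal
(4,2): flips 1 -> legal
(4,5): flips 1 -> legal
(4,6): flips 1 -> legal
(5,1): no bracket -> illegal
(5,3): flips 1 -> legal
(6,1): no bracket -> illegal
(6,2): no bracket -> illegal
(6,3): no bracket -> illegal

Answer: (2,6) (3,2) (3,6) (4,2) (4,5) (4,6) (5,3)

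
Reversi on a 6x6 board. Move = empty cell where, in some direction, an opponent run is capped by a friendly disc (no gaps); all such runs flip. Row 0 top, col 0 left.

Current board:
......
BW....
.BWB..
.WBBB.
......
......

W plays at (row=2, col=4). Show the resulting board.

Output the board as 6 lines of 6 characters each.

Place W at (2,4); scan 8 dirs for brackets.
Dir NW: first cell '.' (not opp) -> no flip
Dir N: first cell '.' (not opp) -> no flip
Dir NE: first cell '.' (not opp) -> no flip
Dir W: opp run (2,3) capped by W -> flip
Dir E: first cell '.' (not opp) -> no flip
Dir SW: opp run (3,3), next='.' -> no flip
Dir S: opp run (3,4), next='.' -> no flip
Dir SE: first cell '.' (not opp) -> no flip
All flips: (2,3)

Answer: ......
BW....
.BWWW.
.WBBB.
......
......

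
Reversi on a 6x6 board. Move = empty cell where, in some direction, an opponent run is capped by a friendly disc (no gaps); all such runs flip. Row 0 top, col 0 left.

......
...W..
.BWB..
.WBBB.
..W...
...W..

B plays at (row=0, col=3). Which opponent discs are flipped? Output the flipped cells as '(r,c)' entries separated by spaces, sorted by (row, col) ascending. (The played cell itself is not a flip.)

Dir NW: edge -> no flip
Dir N: edge -> no flip
Dir NE: edge -> no flip
Dir W: first cell '.' (not opp) -> no flip
Dir E: first cell '.' (not opp) -> no flip
Dir SW: first cell '.' (not opp) -> no flip
Dir S: opp run (1,3) capped by B -> flip
Dir SE: first cell '.' (not opp) -> no flip

Answer: (1,3)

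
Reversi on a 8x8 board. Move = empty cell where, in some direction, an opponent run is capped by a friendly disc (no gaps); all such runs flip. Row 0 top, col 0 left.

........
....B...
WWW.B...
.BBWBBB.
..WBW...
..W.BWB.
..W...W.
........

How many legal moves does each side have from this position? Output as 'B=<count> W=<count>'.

Answer: B=12 W=13

Derivation:
-- B to move --
(1,0): flips 1 -> legal
(1,1): flips 1 -> legal
(1,2): flips 1 -> legal
(1,3): flips 1 -> legal
(2,3): flips 1 -> legal
(3,0): no bracket -> illegal
(4,1): flips 1 -> legal
(4,5): flips 1 -> legal
(4,6): no bracket -> illegal
(5,1): flips 2 -> legal
(5,3): flips 2 -> legal
(5,7): no bracket -> illegal
(6,1): flips 1 -> legal
(6,3): no bracket -> illegal
(6,4): no bracket -> illegal
(6,5): no bracket -> illegal
(6,7): no bracket -> illegal
(7,1): no bracket -> illegal
(7,2): flips 3 -> legal
(7,3): no bracket -> illegal
(7,5): no bracket -> illegal
(7,6): flips 1 -> legal
(7,7): no bracket -> illegal
B mobility = 12
-- W to move --
(0,3): no bracket -> illegal
(0,4): flips 3 -> legal
(0,5): no bracket -> illegal
(1,3): no bracket -> illegal
(1,5): flips 1 -> legal
(2,3): no bracket -> illegal
(2,5): flips 2 -> legal
(2,6): flips 1 -> legal
(2,7): no bracket -> illegal
(3,0): flips 2 -> legal
(3,7): flips 3 -> legal
(4,0): flips 1 -> legal
(4,1): flips 1 -> legal
(4,5): no bracket -> illegal
(4,6): flips 1 -> legal
(4,7): no bracket -> illegal
(5,3): flips 2 -> legal
(5,7): flips 1 -> legal
(6,3): no bracket -> illegal
(6,4): flips 1 -> legal
(6,5): flips 3 -> legal
(6,7): no bracket -> illegal
W mobility = 13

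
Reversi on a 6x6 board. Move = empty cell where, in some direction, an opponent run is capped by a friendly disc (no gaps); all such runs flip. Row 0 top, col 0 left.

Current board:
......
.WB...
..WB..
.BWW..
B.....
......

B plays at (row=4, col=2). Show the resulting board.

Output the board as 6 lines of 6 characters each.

Answer: ......
.WB...
..BB..
.BBW..
B.B...
......

Derivation:
Place B at (4,2); scan 8 dirs for brackets.
Dir NW: first cell 'B' (not opp) -> no flip
Dir N: opp run (3,2) (2,2) capped by B -> flip
Dir NE: opp run (3,3), next='.' -> no flip
Dir W: first cell '.' (not opp) -> no flip
Dir E: first cell '.' (not opp) -> no flip
Dir SW: first cell '.' (not opp) -> no flip
Dir S: first cell '.' (not opp) -> no flip
Dir SE: first cell '.' (not opp) -> no flip
All flips: (2,2) (3,2)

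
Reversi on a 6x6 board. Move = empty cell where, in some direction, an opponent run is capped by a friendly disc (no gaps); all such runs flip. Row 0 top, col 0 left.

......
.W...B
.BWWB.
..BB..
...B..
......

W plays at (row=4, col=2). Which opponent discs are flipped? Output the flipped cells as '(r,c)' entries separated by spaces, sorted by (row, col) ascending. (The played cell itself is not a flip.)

Answer: (3,2)

Derivation:
Dir NW: first cell '.' (not opp) -> no flip
Dir N: opp run (3,2) capped by W -> flip
Dir NE: opp run (3,3) (2,4) (1,5), next=edge -> no flip
Dir W: first cell '.' (not opp) -> no flip
Dir E: opp run (4,3), next='.' -> no flip
Dir SW: first cell '.' (not opp) -> no flip
Dir S: first cell '.' (not opp) -> no flip
Dir SE: first cell '.' (not opp) -> no flip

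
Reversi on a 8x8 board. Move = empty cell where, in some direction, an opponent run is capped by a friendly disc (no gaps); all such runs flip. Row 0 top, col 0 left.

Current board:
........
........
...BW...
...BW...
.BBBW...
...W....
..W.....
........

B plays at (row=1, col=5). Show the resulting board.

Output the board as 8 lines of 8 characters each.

Place B at (1,5); scan 8 dirs for brackets.
Dir NW: first cell '.' (not opp) -> no flip
Dir N: first cell '.' (not opp) -> no flip
Dir NE: first cell '.' (not opp) -> no flip
Dir W: first cell '.' (not opp) -> no flip
Dir E: first cell '.' (not opp) -> no flip
Dir SW: opp run (2,4) capped by B -> flip
Dir S: first cell '.' (not opp) -> no flip
Dir SE: first cell '.' (not opp) -> no flip
All flips: (2,4)

Answer: ........
.....B..
...BB...
...BW...
.BBBW...
...W....
..W.....
........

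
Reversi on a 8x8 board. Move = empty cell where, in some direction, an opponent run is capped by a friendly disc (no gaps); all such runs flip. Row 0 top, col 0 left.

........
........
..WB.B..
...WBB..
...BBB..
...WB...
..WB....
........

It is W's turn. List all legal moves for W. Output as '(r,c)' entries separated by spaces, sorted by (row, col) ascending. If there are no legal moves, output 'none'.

(1,2): no bracket -> illegal
(1,3): flips 1 -> legal
(1,4): no bracket -> illegal
(1,5): no bracket -> illegal
(1,6): no bracket -> illegal
(2,4): flips 1 -> legal
(2,6): flips 2 -> legal
(3,2): no bracket -> illegal
(3,6): flips 2 -> legal
(4,2): no bracket -> illegal
(4,6): no bracket -> illegal
(5,2): no bracket -> illegal
(5,5): flips 2 -> legal
(5,6): no bracket -> illegal
(6,4): flips 1 -> legal
(6,5): no bracket -> illegal
(7,2): no bracket -> illegal
(7,3): flips 1 -> legal
(7,4): no bracket -> illegal

Answer: (1,3) (2,4) (2,6) (3,6) (5,5) (6,4) (7,3)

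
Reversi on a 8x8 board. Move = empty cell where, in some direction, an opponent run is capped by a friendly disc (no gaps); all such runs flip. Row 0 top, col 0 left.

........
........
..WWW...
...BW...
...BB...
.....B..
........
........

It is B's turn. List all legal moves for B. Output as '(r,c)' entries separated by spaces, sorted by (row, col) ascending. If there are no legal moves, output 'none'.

Answer: (1,1) (1,3) (1,4) (1,5) (2,5) (3,5)

Derivation:
(1,1): flips 1 -> legal
(1,2): no bracket -> illegal
(1,3): flips 1 -> legal
(1,4): flips 2 -> legal
(1,5): flips 1 -> legal
(2,1): no bracket -> illegal
(2,5): flips 1 -> legal
(3,1): no bracket -> illegal
(3,2): no bracket -> illegal
(3,5): flips 1 -> legal
(4,5): no bracket -> illegal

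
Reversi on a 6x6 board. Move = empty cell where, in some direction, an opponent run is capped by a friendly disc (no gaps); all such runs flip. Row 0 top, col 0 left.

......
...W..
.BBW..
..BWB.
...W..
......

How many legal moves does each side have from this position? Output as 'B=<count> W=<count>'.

-- B to move --
(0,2): no bracket -> illegal
(0,3): no bracket -> illegal
(0,4): flips 1 -> legal
(1,2): flips 1 -> legal
(1,4): flips 1 -> legal
(2,4): flips 1 -> legal
(4,2): no bracket -> illegal
(4,4): flips 1 -> legal
(5,2): flips 1 -> legal
(5,3): no bracket -> illegal
(5,4): flips 1 -> legal
B mobility = 7
-- W to move --
(1,0): flips 2 -> legal
(1,1): flips 1 -> legal
(1,2): no bracket -> illegal
(2,0): flips 2 -> legal
(2,4): no bracket -> illegal
(2,5): flips 1 -> legal
(3,0): no bracket -> illegal
(3,1): flips 2 -> legal
(3,5): flips 1 -> legal
(4,1): flips 1 -> legal
(4,2): no bracket -> illegal
(4,4): no bracket -> illegal
(4,5): flips 1 -> legal
W mobility = 8

Answer: B=7 W=8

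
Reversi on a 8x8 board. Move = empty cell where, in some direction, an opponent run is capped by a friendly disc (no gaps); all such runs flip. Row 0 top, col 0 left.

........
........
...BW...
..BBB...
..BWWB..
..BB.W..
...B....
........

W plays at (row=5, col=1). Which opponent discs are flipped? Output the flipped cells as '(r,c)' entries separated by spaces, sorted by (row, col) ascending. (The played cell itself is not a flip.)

Answer: (3,3) (4,2)

Derivation:
Dir NW: first cell '.' (not opp) -> no flip
Dir N: first cell '.' (not opp) -> no flip
Dir NE: opp run (4,2) (3,3) capped by W -> flip
Dir W: first cell '.' (not opp) -> no flip
Dir E: opp run (5,2) (5,3), next='.' -> no flip
Dir SW: first cell '.' (not opp) -> no flip
Dir S: first cell '.' (not opp) -> no flip
Dir SE: first cell '.' (not opp) -> no flip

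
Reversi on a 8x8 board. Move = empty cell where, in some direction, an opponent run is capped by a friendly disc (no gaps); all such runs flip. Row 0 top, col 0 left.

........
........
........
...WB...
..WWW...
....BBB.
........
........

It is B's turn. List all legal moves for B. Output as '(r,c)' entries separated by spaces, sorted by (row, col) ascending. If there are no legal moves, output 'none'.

(2,2): flips 2 -> legal
(2,3): no bracket -> illegal
(2,4): no bracket -> illegal
(3,1): no bracket -> illegal
(3,2): flips 2 -> legal
(3,5): no bracket -> illegal
(4,1): no bracket -> illegal
(4,5): no bracket -> illegal
(5,1): no bracket -> illegal
(5,2): flips 1 -> legal
(5,3): no bracket -> illegal

Answer: (2,2) (3,2) (5,2)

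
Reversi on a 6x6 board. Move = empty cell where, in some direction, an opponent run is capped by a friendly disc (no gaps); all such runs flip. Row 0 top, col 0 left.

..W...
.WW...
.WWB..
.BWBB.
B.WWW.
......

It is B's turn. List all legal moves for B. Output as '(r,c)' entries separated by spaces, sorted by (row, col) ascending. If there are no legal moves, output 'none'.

Answer: (0,0) (0,1) (1,3) (2,0) (4,1) (5,1) (5,2) (5,3) (5,4) (5,5)

Derivation:
(0,0): flips 2 -> legal
(0,1): flips 3 -> legal
(0,3): no bracket -> illegal
(1,0): no bracket -> illegal
(1,3): flips 1 -> legal
(2,0): flips 2 -> legal
(3,0): no bracket -> illegal
(3,5): no bracket -> illegal
(4,1): flips 1 -> legal
(4,5): no bracket -> illegal
(5,1): flips 1 -> legal
(5,2): flips 1 -> legal
(5,3): flips 2 -> legal
(5,4): flips 1 -> legal
(5,5): flips 1 -> legal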